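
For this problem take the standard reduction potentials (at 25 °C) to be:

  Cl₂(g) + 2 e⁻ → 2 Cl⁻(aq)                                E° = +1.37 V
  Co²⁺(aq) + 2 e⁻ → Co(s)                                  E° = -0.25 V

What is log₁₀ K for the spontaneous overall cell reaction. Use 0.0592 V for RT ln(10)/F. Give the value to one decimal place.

Cathode: Cl₂/Cl⁻; anode: Co²⁺/Co. E°cell = +1.62 V, n = 2.
log K = nE°cell / 0.0592 = (2)(+1.62) / 0.0592 = 54.7.

54.7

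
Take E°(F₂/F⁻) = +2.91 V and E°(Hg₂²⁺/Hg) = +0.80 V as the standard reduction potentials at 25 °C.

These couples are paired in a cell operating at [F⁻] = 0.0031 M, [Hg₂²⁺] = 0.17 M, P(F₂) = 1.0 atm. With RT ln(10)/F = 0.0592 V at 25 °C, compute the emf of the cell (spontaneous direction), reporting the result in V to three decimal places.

F₂/F⁻ is the cathode (higher E°), Hg₂²⁺/Hg the anode: E°cell = +2.91 − (+0.80) = +2.11 V, n = 2.
Overall: F₂(g) + 2 Hg(l) → 2 F⁻(aq) + Hg₂²⁺(aq)
Q = [F⁻]^2·[Hg₂²⁺] / (P(F₂)); log Q = -5.787.
E = E° − (0.0592/n) log Q = +2.11 − (0.0592/2)(-5.787) = +2.281 V.

+2.281 V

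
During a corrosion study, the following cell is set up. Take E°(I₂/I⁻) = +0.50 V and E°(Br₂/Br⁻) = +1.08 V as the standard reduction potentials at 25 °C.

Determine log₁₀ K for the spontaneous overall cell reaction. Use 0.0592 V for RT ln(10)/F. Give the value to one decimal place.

19.6

Cathode: Br₂/Br⁻; anode: I₂/I⁻. E°cell = +0.58 V, n = 2.
log K = nE°cell / 0.0592 = (2)(+0.58) / 0.0592 = 19.6.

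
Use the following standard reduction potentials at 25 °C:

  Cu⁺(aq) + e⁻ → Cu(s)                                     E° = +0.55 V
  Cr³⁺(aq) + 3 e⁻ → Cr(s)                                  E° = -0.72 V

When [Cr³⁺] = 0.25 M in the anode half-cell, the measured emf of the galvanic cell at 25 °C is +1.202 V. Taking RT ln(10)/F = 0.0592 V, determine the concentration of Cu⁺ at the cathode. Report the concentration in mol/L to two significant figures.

0.045 M

Cu⁺/Cu is the cathode, Cr³⁺/Cr the anode: E°cell = +1.27 V, n = 3.
Overall reaction: 3 Cu⁺(aq) + Cr(s) → 3 Cu(s) + Cr³⁺(aq); Q = [Cr³⁺]^1/[Cu⁺]^3.
From E = E° − (0.0592/n) log Q: log Q = (E° − E)·n/0.0592 = (+1.27 − (+1.202))·3/0.0592 = 3.4459.
So 3·log[Cu⁺] = 1·log(0.25) − log Q = -0.6021 − (3.4459) = -4.0480; log[Cu⁺] = -4.0480 / 3 = -1.3493; [Cu⁺] = 10^(-1.3493) ≈ 0.045 M.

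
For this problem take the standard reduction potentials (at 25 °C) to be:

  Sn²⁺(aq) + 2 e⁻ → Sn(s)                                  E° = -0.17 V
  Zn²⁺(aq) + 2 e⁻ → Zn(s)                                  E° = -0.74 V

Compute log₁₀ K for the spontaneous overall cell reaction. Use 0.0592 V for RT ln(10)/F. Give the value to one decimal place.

Cathode: Sn²⁺/Sn; anode: Zn²⁺/Zn. E°cell = +0.57 V, n = 2.
log K = nE°cell / 0.0592 = (2)(+0.57) / 0.0592 = 19.3.

19.3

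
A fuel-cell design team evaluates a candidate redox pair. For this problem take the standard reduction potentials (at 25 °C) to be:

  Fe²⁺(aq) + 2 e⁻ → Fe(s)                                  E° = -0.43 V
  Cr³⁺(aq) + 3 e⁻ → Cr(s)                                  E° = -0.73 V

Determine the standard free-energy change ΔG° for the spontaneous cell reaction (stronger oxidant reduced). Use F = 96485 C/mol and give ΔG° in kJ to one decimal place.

-173.7 kJ

Fe²⁺/Fe (E° = -0.43 V) is the cathode; Cr³⁺/Cr (E° = -0.73 V) is the anode, so E°cell = +0.30 V.
Balancing electrons gives n = 6 (lcm of 2 and 3).
ΔG° = −nFE° = −(6)(96485)(+0.30) = -173,673 J = -173.7 kJ.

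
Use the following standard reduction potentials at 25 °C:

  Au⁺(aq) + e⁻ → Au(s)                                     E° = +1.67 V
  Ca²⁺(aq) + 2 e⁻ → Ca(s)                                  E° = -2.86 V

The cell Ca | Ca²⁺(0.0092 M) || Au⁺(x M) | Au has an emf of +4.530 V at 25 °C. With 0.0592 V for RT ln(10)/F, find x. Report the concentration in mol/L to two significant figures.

Au⁺/Au is the cathode, Ca²⁺/Ca the anode: E°cell = +4.53 V, n = 2.
Overall reaction: 2 Au⁺(aq) + Ca(s) → 2 Au(s) + Ca²⁺(aq); Q = [Ca²⁺]^1/[Au⁺]^2.
From E = E° − (0.0592/n) log Q: log Q = (E° − E)·n/0.0592 = (+4.53 − (+4.530))·2/0.0592 = 0.0000.
So 2·log[Au⁺] = 1·log(0.0092) − log Q = -2.0362 − (0.0000) = -2.0362; log[Au⁺] = -2.0362 / 2 = -1.0181; [Au⁺] = 10^(-1.0181) ≈ 0.096 M.

0.096 M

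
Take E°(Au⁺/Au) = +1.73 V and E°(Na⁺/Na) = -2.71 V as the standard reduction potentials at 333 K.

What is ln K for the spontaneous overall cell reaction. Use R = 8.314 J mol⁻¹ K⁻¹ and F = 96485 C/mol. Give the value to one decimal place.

Cathode: Au⁺/Au; anode: Na⁺/Na. E°cell = (+1.73) − (-2.71) = +4.44 V, with n = 1.
ΔG° = −nFE° = −RT ln K, so ln K = nFE°/(RT) = (1)(96485)(+4.44) / ((8.314)(333)) = 154.735.

154.7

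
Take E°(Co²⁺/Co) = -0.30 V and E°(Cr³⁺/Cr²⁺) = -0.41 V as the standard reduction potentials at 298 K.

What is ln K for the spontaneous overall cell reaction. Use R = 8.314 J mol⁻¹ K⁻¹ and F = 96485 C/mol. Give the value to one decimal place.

8.6

Cathode: Co²⁺/Co; anode: Cr³⁺/Cr²⁺. E°cell = (-0.30) − (-0.41) = +0.11 V, with n = 2.
ΔG° = −nFE° = −RT ln K, so ln K = nFE°/(RT) = (2)(96485)(+0.11) / ((8.314)(298)) = 8.568.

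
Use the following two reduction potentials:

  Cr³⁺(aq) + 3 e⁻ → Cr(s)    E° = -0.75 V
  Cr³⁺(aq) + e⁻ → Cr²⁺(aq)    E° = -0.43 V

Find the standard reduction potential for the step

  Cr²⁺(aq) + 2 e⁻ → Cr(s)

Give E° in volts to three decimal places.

Sequential free energies add, so n₃E°₃ = n₁E°₁ + n₂E°₂.
With n₃ = 3, and the known step contributing 1×(-0.43) V, the unknown satisfies 2·E° = 3×(-0.75) − 1×(-0.43) = -1.820.
E° = -1.820 / 2 = -0.910 V.

-0.910 V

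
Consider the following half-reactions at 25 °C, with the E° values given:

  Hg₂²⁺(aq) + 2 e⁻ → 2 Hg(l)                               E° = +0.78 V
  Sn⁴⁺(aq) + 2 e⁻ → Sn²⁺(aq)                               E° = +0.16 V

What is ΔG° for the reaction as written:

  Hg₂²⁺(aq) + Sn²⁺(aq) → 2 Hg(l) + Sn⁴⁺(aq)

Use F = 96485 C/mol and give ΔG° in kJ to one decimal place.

-119.6 kJ

As written, Hg₂²⁺/Hg is reduced (cathode) and Sn⁴⁺/Sn²⁺ is oxidised (anode), so E°cell = (+0.78) − (+0.16) = +0.62 V.
Balancing electrons gives n = 2.
ΔG° = −nFE° = −(2)(96485)(+0.62) = -119,641 J = -119.6 kJ.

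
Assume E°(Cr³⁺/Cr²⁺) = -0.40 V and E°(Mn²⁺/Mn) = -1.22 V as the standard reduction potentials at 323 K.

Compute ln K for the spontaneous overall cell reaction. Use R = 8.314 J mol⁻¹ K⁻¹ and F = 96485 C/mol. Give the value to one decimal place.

58.9

Cathode: Cr³⁺/Cr²⁺; anode: Mn²⁺/Mn. E°cell = (-0.40) − (-1.22) = +0.82 V, with n = 2.
ΔG° = −nFE° = −RT ln K, so ln K = nFE°/(RT) = (2)(96485)(+0.82) / ((8.314)(323)) = 58.924.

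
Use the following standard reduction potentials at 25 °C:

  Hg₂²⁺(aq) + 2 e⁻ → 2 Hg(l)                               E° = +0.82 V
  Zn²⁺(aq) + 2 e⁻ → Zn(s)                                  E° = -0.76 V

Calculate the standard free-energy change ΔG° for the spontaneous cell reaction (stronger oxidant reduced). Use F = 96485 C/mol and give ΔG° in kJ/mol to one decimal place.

-304.9 kJ/mol

Hg₂²⁺/Hg (E° = +0.82 V) is the cathode; Zn²⁺/Zn (E° = -0.76 V) is the anode, so E°cell = +1.58 V.
Balancing electrons gives n = 2 (lcm of 2 and 2).
ΔG° = −nFE° = −(2)(96485)(+1.58) = -304,893 J = -304.9 kJ/mol.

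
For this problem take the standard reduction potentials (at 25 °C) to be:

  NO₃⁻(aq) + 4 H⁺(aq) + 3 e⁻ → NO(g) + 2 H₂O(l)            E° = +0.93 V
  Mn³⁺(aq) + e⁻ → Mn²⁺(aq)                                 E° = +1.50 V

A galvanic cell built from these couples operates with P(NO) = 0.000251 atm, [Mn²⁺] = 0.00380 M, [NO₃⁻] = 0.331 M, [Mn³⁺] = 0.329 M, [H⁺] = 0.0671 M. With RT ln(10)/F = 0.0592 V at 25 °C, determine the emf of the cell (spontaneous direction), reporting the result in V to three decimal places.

Mn³⁺/Mn²⁺ is the cathode (higher E°), NO₃⁻/NO the anode: E°cell = +1.50 − (+0.93) = +0.57 V, n = 3.
Overall: 3 Mn³⁺(aq) + NO(g) + 2 H₂O(l) → 3 Mn²⁺(aq) + NO₃⁻(aq) + 4 H⁺(aq)
Q = [Mn²⁺]^3·[NO₃⁻]·[H⁺]^4 / ([Mn³⁺]^3·P(NO)); log Q = -7.385.
E = E° − (0.0592/n) log Q = +0.57 − (0.0592/3)(-7.385) = +0.716 V.

+0.716 V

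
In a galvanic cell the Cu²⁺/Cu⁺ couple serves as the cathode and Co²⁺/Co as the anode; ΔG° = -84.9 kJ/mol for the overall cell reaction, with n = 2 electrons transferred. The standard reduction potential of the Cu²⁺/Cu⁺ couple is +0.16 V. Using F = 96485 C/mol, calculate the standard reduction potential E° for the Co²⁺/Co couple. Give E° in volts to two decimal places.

-0.28 V

E°cell = −ΔG°/(nF) = −(-84.9×10³)/((2)(96485)) = +0.440 V.
Since Cu²⁺/Cu⁺ is the cathode and Co²⁺/Co the anode, E°cell = E°(Cu²⁺/Cu⁺) − E°(Co²⁺/Co).
So E°(Co²⁺/Co) = E°(Cu²⁺/Cu⁺) − E°cell = (+0.16) − (+0.440) = -0.28 V.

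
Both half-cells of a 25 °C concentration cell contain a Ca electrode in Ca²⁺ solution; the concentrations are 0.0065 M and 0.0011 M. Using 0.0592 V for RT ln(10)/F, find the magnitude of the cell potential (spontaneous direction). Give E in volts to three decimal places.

+0.023 V

For a concentration cell E°cell = 0. The 0.0065 M side is the cathode (reduction is favoured where [Ca²⁺] is higher).
With n = 2, E = −(0.0592/2) log([Ca²⁺]ₐₙ/[Ca²⁺]꜀ₐₜ) = −(0.0592/2) log(0.0011/0.0065) = −(0.0592/2)(-0.772) = +0.023 V.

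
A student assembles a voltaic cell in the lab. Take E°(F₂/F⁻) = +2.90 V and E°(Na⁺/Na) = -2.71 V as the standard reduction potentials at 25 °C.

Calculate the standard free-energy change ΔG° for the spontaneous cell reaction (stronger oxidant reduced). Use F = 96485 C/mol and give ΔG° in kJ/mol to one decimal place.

F₂/F⁻ (E° = +2.90 V) is the cathode; Na⁺/Na (E° = -2.71 V) is the anode, so E°cell = +5.61 V.
Balancing electrons gives n = 2 (lcm of 2 and 1).
ΔG° = −nFE° = −(2)(96485)(+5.61) = -1,082,562 J = -1082.6 kJ/mol.

-1082.6 kJ/mol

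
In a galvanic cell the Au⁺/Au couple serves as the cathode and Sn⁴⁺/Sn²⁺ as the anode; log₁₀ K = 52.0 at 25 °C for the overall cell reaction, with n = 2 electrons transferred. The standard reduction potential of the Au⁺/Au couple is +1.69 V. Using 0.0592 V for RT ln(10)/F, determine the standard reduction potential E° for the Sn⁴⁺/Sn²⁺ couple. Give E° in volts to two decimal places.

E°cell = (0.0592/n)·log K = (0.0592/2)(52.0) = +1.539 V.
Since Au⁺/Au is the cathode and Sn⁴⁺/Sn²⁺ the anode, E°cell = E°(Au⁺/Au) − E°(Sn⁴⁺/Sn²⁺).
So E°(Sn⁴⁺/Sn²⁺) = E°(Au⁺/Au) − E°cell = (+1.69) − (+1.539) = +0.15 V.

+0.15 V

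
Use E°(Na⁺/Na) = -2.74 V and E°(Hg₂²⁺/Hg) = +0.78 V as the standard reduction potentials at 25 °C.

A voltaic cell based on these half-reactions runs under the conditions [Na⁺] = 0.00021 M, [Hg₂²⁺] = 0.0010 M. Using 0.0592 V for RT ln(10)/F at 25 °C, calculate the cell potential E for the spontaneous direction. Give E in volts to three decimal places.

+3.649 V

Hg₂²⁺/Hg is the cathode (higher E°), Na⁺/Na the anode: E°cell = +0.78 − (-2.74) = +3.52 V, n = 2.
Overall: Hg₂²⁺(aq) + 2 Na(s) → 2 Hg(l) + 2 Na⁺(aq)
Q = [Na⁺]^2 / ([Hg₂²⁺]); log Q = -4.356.
E = E° − (0.0592/n) log Q = +3.52 − (0.0592/2)(-4.356) = +3.649 V.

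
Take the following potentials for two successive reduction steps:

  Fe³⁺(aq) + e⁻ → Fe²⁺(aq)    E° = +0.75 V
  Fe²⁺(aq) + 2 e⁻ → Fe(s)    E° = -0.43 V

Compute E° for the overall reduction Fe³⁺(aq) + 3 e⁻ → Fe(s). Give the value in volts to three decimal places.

-0.037 V

Adding the free-energy changes (−nFE°) of the two steps gives −n₃FE°₃ = −n₁FE°₁ − n₂FE°₂.
E°₃ = (1×+0.75 + 2×-0.43) / 3 = (-0.110) / 3 = -0.037 V.
E° values themselves are not directly additive — weighting by electron count is essential.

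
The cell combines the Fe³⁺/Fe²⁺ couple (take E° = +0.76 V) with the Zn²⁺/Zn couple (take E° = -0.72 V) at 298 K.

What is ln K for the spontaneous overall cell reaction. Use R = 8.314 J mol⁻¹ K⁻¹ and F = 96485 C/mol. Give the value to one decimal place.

115.3

Cathode: Fe³⁺/Fe²⁺; anode: Zn²⁺/Zn. E°cell = (+0.76) − (-0.72) = +1.48 V, with n = 2.
ΔG° = −nFE° = −RT ln K, so ln K = nFE°/(RT) = (2)(96485)(+1.48) / ((8.314)(298)) = 115.272.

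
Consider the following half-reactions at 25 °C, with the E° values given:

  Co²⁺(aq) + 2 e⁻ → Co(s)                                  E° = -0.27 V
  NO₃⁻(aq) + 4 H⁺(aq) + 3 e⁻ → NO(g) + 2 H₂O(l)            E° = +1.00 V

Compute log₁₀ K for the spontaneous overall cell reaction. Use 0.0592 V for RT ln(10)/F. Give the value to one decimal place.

Cathode: NO₃⁻/NO; anode: Co²⁺/Co. E°cell = +1.27 V, n = 6.
log K = nE°cell / 0.0592 = (6)(+1.27) / 0.0592 = 128.7.

128.7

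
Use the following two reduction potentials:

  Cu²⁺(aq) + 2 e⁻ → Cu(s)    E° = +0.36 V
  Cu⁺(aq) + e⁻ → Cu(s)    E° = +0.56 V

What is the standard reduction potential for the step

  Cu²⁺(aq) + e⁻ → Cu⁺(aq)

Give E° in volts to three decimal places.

Sequential free energies add, so n₃E°₃ = n₁E°₁ + n₂E°₂.
With n₃ = 2, and the known step contributing 1×(+0.56) V, the unknown satisfies 1·E° = 2×(+0.36) − 1×(+0.56) = +0.160.
E° = +0.160 / 1 = +0.160 V.

+0.160 V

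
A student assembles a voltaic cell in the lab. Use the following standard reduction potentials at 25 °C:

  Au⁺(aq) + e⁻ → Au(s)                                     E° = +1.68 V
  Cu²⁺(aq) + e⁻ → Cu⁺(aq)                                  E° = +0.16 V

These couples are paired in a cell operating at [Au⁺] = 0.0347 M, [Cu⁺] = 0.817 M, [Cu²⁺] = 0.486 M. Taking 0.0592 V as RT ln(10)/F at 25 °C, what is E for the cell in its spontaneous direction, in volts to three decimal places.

Au⁺/Au is the cathode (higher E°), Cu²⁺/Cu⁺ the anode: E°cell = +1.68 − (+0.16) = +1.52 V, n = 1.
Overall: Au⁺(aq) + Cu⁺(aq) → Au(s) + Cu²⁺(aq)
Q = [Cu²⁺] / ([Au⁺]·[Cu⁺]); log Q = 1.234.
E = E° − (0.0592/n) log Q = +1.52 − (0.0592/1)(1.234) = +1.447 V.

+1.447 V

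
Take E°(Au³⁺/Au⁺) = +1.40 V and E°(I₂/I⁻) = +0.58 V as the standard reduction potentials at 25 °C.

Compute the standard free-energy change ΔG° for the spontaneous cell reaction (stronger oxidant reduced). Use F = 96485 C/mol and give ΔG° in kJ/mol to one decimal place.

-158.2 kJ/mol

Au³⁺/Au⁺ (E° = +1.40 V) is the cathode; I₂/I⁻ (E° = +0.58 V) is the anode, so E°cell = +0.82 V.
Balancing electrons gives n = 2 (lcm of 2 and 2).
ΔG° = −nFE° = −(2)(96485)(+0.82) = -158,235 J = -158.2 kJ/mol.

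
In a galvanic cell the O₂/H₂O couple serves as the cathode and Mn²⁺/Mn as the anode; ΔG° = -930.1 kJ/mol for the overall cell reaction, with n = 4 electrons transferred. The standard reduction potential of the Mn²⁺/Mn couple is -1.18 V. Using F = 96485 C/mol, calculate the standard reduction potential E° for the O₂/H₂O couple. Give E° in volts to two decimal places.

+1.23 V

E°cell = −ΔG°/(nF) = −(-930.1×10³)/((4)(96485)) = +2.410 V.
Since O₂/H₂O is the cathode and Mn²⁺/Mn the anode, E°cell = E°(O₂/H₂O) − E°(Mn²⁺/Mn).
So E°(O₂/H₂O) = E°cell + E°(Mn²⁺/Mn) = +2.410 + (-1.18) = +1.23 V.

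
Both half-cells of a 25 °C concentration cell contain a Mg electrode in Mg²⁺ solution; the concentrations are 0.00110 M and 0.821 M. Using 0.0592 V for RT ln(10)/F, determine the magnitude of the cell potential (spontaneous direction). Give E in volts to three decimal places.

+0.085 V

For a concentration cell E°cell = 0. The 0.821 M side is the cathode (reduction is favoured where [Mg²⁺] is higher).
With n = 2, E = −(0.0592/2) log([Mg²⁺]ₐₙ/[Mg²⁺]꜀ₐₜ) = −(0.0592/2) log(0.0011/0.821) = −(0.0592/2)(-2.873) = +0.085 V.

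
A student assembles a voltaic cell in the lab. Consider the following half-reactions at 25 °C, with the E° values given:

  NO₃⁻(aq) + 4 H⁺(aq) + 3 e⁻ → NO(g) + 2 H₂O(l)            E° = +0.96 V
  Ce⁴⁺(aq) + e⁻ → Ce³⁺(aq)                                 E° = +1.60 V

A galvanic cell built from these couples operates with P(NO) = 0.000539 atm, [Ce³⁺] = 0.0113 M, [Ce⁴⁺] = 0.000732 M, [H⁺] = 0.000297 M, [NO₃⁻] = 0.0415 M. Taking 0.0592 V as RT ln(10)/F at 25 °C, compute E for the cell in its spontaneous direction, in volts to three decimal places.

Ce⁴⁺/Ce³⁺ is the cathode (higher E°), NO₃⁻/NO the anode: E°cell = +1.60 − (+0.96) = +0.64 V, n = 3.
Overall: 3 Ce⁴⁺(aq) + NO(g) + 2 H₂O(l) → 3 Ce³⁺(aq) + NO₃⁻(aq) + 4 H⁺(aq)
Q = [Ce³⁺]^3·[NO₃⁻]·[H⁺]^4 / ([Ce⁴⁺]^3·P(NO)); log Q = -8.657.
E = E° − (0.0592/n) log Q = +0.64 − (0.0592/3)(-8.657) = +0.811 V.

+0.811 V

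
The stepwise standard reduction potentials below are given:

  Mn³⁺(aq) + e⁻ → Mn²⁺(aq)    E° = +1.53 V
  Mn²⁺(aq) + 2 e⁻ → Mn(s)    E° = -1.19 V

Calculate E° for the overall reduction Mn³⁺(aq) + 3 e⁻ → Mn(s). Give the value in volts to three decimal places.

-0.283 V

Standard free energies of sequential steps add: ΔG°₃ = ΔG°₁ + ΔG°₂, so n₃E°₃ = n₁E°₁ + n₂E°₂.
E°₃ = (1×+1.53 + 2×-1.19) / 3 = (-0.850) / 3 = -0.283 V.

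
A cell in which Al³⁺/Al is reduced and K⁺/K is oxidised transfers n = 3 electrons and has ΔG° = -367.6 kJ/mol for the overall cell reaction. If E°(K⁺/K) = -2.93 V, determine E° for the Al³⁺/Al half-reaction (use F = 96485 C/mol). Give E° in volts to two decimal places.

-1.66 V

E°cell = −ΔG°/(nF) = −(-367.6×10³)/((3)(96485)) = +1.270 V.
Since Al³⁺/Al is the cathode and K⁺/K the anode, E°cell = E°(Al³⁺/Al) − E°(K⁺/K).
So E°(Al³⁺/Al) = E°cell + E°(K⁺/K) = +1.270 + (-2.93) = -1.66 V.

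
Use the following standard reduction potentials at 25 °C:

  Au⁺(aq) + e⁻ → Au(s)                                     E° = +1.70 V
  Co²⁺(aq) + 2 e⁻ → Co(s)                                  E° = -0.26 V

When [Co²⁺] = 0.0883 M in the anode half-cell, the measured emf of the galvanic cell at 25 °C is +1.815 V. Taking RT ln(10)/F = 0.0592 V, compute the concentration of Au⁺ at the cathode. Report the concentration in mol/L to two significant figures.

Au⁺/Au is the cathode, Co²⁺/Co the anode: E°cell = +1.96 V, n = 2.
Overall reaction: 2 Au⁺(aq) + Co(s) → 2 Au(s) + Co²⁺(aq); Q = [Co²⁺]^1/[Au⁺]^2.
From E = E° − (0.0592/n) log Q: log Q = (E° − E)·n/0.0592 = (+1.96 − (+1.815))·2/0.0592 = 4.8986.
So 2·log[Au⁺] = 1·log(0.0883) − log Q = -1.0540 − (4.8986) = -5.9526; log[Au⁺] = -5.9526 / 2 = -2.9763; [Au⁺] = 10^(-2.9763) ≈ 0.0011 M.

0.0011 M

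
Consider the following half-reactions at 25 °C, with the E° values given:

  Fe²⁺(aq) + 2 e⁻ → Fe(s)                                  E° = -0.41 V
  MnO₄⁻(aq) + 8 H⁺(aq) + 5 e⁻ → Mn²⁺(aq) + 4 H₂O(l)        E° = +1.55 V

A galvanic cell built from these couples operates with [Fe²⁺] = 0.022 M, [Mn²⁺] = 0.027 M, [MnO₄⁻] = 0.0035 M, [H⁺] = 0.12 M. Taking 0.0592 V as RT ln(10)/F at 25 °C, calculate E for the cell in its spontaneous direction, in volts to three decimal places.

MnO₄⁻/Mn²⁺ is the cathode (higher E°), Fe²⁺/Fe the anode: E°cell = +1.55 − (-0.41) = +1.96 V, n = 10.
Overall: 2 MnO₄⁻(aq) + 16 H⁺(aq) + 5 Fe(s) → 2 Mn²⁺(aq) + 8 H₂O(l) + 5 Fe²⁺(aq)
Q = [Mn²⁺]^2·[Fe²⁺]^5 / ([MnO₄⁻]^2·[H⁺]^16); log Q = 8.220.
E = E° − (0.0592/n) log Q = +1.96 − (0.0592/10)(8.220) = +1.911 V.

+1.911 V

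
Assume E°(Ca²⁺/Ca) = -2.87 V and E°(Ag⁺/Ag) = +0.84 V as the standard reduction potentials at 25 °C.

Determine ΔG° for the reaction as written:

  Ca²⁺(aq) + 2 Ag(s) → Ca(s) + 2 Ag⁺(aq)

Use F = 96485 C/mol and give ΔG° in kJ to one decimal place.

+715.9 kJ

As written, Ca²⁺/Ca is reduced (cathode) and Ag⁺/Ag is oxidised (anode), so E°cell = (-2.87) − (+0.84) = -3.71 V.
Balancing electrons gives n = 2.
ΔG° = −nFE° = −(2)(96485)(-3.71) = 715,919 J = +715.9 kJ.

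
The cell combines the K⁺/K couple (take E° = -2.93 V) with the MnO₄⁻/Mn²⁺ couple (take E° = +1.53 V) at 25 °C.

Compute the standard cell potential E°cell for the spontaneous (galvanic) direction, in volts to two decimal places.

The MnO₄⁻/Mn²⁺ couple has the higher reduction potential, so it is the cathode; K⁺/K is oxidised at the anode.
E°cell = E°(cathode) − E°(anode) = (+1.53) − (-2.93) = +4.46 V.

+4.46 V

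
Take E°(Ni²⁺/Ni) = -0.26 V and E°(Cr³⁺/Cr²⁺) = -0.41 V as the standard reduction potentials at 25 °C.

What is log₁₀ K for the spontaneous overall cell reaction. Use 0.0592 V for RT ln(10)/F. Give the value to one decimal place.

5.1

Cathode: Ni²⁺/Ni; anode: Cr³⁺/Cr²⁺. E°cell = +0.15 V, n = 2.
log K = nE°cell / 0.0592 = (2)(+0.15) / 0.0592 = 5.1.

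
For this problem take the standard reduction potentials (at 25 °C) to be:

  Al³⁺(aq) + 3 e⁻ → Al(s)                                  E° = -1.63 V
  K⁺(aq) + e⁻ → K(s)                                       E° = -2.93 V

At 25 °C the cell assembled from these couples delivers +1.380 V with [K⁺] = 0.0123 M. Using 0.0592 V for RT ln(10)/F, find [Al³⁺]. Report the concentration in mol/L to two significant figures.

0.021 M

Al³⁺/Al is the cathode, K⁺/K the anode: E°cell = +1.30 V, n = 3.
Overall reaction: Al³⁺(aq) + 3 K(s) → Al(s) + 3 K⁺(aq); Q = [K⁺]^3/[Al³⁺]^1.
From E = E° − (0.0592/n) log Q: log Q = (E° − E)·n/0.0592 = (+1.30 − (+1.380))·3/0.0592 = -4.0541.
So 1·log[Al³⁺] = 3·log(0.0123) − log Q = -5.7303 − (-4.0541) = -1.6762; [Al³⁺] = 10^(-1.6762) ≈ 0.021 M.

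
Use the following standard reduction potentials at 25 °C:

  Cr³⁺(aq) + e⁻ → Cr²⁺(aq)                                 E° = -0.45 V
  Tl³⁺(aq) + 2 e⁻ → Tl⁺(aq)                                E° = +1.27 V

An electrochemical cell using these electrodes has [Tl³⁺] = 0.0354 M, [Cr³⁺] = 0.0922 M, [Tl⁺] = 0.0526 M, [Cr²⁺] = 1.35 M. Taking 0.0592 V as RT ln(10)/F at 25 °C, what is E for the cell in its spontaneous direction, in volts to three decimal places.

+1.784 V

Tl³⁺/Tl⁺ is the cathode (higher E°), Cr³⁺/Cr²⁺ the anode: E°cell = +1.27 − (-0.45) = +1.72 V, n = 2.
Overall: Tl³⁺(aq) + 2 Cr²⁺(aq) → Tl⁺(aq) + 2 Cr³⁺(aq)
Q = [Tl⁺]·[Cr³⁺]^2 / ([Tl³⁺]·[Cr²⁺]^2); log Q = -2.159.
E = E° − (0.0592/n) log Q = +1.72 − (0.0592/2)(-2.159) = +1.784 V.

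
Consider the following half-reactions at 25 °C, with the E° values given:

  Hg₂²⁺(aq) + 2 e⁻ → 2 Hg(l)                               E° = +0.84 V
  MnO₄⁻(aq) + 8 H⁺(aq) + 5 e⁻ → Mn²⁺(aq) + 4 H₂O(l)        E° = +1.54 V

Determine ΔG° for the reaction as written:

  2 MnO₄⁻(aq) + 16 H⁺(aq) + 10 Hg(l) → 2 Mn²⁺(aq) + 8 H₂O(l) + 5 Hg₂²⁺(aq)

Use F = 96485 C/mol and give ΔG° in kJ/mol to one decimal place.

As written, MnO₄⁻/Mn²⁺ is reduced (cathode) and Hg₂²⁺/Hg is oxidised (anode), so E°cell = (+1.54) − (+0.84) = +0.70 V.
Balancing electrons gives n = 10.
ΔG° = −nFE° = −(10)(96485)(+0.70) = -675,395 J = -675.4 kJ/mol.

-675.4 kJ/mol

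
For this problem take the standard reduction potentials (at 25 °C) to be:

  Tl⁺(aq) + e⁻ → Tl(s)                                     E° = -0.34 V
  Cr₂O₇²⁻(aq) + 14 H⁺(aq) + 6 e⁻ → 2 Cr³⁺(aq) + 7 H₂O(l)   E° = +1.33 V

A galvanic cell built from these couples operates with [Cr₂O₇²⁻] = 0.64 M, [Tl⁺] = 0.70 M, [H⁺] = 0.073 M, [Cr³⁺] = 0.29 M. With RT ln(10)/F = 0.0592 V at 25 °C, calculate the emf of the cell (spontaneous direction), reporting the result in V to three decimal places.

+1.531 V

Cr₂O₇²⁻/Cr³⁺ is the cathode (higher E°), Tl⁺/Tl the anode: E°cell = +1.33 − (-0.34) = +1.67 V, n = 6.
Overall: Cr₂O₇²⁻(aq) + 14 H⁺(aq) + 6 Tl(s) → 2 Cr³⁺(aq) + 7 H₂O(l) + 6 Tl⁺(aq)
Q = [Cr³⁺]^2·[Tl⁺]^6 / ([Cr₂O₇²⁻]·[H⁺]^14); log Q = 14.103.
E = E° − (0.0592/n) log Q = +1.67 − (0.0592/6)(14.103) = +1.531 V.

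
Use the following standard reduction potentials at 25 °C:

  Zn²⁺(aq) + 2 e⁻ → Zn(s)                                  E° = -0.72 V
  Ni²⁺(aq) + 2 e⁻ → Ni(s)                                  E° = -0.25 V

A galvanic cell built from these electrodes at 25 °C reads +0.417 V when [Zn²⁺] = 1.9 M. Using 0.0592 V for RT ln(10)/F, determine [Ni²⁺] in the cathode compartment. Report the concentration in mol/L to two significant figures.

Ni²⁺/Ni is the cathode, Zn²⁺/Zn the anode: E°cell = +0.47 V, n = 2.
Overall reaction: Ni²⁺(aq) + Zn(s) → Ni(s) + Zn²⁺(aq); Q = [Zn²⁺]^1/[Ni²⁺]^1.
From E = E° − (0.0592/n) log Q: log Q = (E° − E)·n/0.0592 = (+0.47 − (+0.417))·2/0.0592 = 1.7905.
So 1·log[Ni²⁺] = 1·log(1.9) − log Q = 0.2788 − (1.7905) = -1.5117; [Ni²⁺] = 10^(-1.5117) ≈ 0.031 M.

0.031 M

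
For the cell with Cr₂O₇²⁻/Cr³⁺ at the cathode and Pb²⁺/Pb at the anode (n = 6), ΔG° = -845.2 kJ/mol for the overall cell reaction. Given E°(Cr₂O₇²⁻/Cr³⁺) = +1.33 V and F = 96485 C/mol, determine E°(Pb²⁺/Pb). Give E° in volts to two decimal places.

-0.13 V

E°cell = −ΔG°/(nF) = −(-845.2×10³)/((6)(96485)) = +1.460 V.
Since Cr₂O₇²⁻/Cr³⁺ is the cathode and Pb²⁺/Pb the anode, E°cell = E°(Cr₂O₇²⁻/Cr³⁺) − E°(Pb²⁺/Pb).
So E°(Pb²⁺/Pb) = E°(Cr₂O₇²⁻/Cr³⁺) − E°cell = (+1.33) − (+1.460) = -0.13 V.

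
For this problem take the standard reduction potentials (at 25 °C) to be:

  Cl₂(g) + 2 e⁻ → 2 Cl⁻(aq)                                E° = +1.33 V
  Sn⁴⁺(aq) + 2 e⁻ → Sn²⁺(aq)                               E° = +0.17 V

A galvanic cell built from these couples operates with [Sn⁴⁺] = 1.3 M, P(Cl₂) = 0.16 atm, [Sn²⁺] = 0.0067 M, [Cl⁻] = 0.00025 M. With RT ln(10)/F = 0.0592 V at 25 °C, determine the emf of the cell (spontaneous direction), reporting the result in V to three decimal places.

Cl₂/Cl⁻ is the cathode (higher E°), Sn⁴⁺/Sn²⁺ the anode: E°cell = +1.33 − (+0.17) = +1.16 V, n = 2.
Overall: Cl₂(g) + Sn²⁺(aq) → 2 Cl⁻(aq) + Sn⁴⁺(aq)
Q = [Cl⁻]^2·[Sn⁴⁺] / (P(Cl₂)·[Sn²⁺]); log Q = -4.120.
E = E° − (0.0592/n) log Q = +1.16 − (0.0592/2)(-4.120) = +1.282 V.

+1.282 V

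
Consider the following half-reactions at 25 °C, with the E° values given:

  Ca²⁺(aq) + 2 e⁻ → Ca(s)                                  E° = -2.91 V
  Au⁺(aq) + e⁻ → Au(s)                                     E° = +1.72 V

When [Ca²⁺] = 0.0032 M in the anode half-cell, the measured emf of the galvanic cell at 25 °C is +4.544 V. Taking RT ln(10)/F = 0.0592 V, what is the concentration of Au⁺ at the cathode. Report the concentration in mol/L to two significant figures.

0.0020 M

Au⁺/Au is the cathode, Ca²⁺/Ca the anode: E°cell = +4.63 V, n = 2.
Overall reaction: 2 Au⁺(aq) + Ca(s) → 2 Au(s) + Ca²⁺(aq); Q = [Ca²⁺]^1/[Au⁺]^2.
From E = E° − (0.0592/n) log Q: log Q = (E° − E)·n/0.0592 = (+4.63 − (+4.544))·2/0.0592 = 2.9054.
So 2·log[Au⁺] = 1·log(0.0032) − log Q = -2.4949 − (2.9054) = -5.4003; log[Au⁺] = -5.4003 / 2 = -2.7001; [Au⁺] = 10^(-2.7001) ≈ 0.0020 M.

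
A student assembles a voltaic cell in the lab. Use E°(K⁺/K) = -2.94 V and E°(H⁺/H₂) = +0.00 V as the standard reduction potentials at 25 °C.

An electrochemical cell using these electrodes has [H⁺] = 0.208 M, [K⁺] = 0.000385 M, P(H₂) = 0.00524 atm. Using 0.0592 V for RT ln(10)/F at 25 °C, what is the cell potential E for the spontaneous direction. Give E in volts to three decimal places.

+3.169 V

H⁺/H₂ is the cathode (higher E°), K⁺/K the anode: E°cell = +0.00 − (-2.94) = +2.94 V, n = 2.
Overall: 2 H⁺(aq) + 2 K(s) → H₂(g) + 2 K⁺(aq)
Q = P(H₂)·[K⁺]^2 / ([H⁺]^2); log Q = -7.746.
E = E° − (0.0592/n) log Q = +2.94 − (0.0592/2)(-7.746) = +3.169 V.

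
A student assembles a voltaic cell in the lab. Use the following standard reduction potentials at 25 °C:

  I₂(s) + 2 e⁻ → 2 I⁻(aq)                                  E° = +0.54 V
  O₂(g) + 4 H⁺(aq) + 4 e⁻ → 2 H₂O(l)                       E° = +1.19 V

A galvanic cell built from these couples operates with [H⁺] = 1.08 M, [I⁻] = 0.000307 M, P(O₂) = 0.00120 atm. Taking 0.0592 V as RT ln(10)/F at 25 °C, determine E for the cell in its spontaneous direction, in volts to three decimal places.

O₂/H₂O is the cathode (higher E°), I₂/I⁻ the anode: E°cell = +1.19 − (+0.54) = +0.65 V, n = 4.
Overall: O₂(g) + 4 H⁺(aq) + 4 I⁻(aq) → 2 H₂O(l) + 2 I₂(s)
Q = 1 / (P(O₂)·[H⁺]^4·[I⁻]^4); log Q = 16.839.
E = E° − (0.0592/n) log Q = +0.65 − (0.0592/4)(16.839) = +0.401 V.

+0.401 V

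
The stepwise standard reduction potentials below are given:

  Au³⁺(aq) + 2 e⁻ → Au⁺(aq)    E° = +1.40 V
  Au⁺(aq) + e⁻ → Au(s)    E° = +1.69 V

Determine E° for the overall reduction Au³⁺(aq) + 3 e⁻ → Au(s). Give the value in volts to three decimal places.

Since ΔG° = −nFE° is additive over sequential reductions, n₃E°₃ = n₁E°₁ + n₂E°₂.
E°₃ = (2×+1.40 + 1×+1.69) / 3 = (+4.490) / 3 = +1.497 V.
E° values themselves are not directly additive — weighting by electron count is essential.

+1.497 V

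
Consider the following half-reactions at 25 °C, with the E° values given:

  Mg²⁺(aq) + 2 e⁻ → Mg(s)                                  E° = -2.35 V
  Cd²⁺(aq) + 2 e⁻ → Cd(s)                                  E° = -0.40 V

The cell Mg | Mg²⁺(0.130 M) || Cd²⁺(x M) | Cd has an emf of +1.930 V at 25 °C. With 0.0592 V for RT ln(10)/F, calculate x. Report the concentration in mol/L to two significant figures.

0.027 M

Cd²⁺/Cd is the cathode, Mg²⁺/Mg the anode: E°cell = +1.95 V, n = 2.
Overall reaction: Cd²⁺(aq) + Mg(s) → Cd(s) + Mg²⁺(aq); Q = [Mg²⁺]^1/[Cd²⁺]^1.
From E = E° − (0.0592/n) log Q: log Q = (E° − E)·n/0.0592 = (+1.95 − (+1.930))·2/0.0592 = 0.6757.
So 1·log[Cd²⁺] = 1·log(0.13) − log Q = -0.8861 − (0.6757) = -1.5618; [Cd²⁺] = 10^(-1.5618) ≈ 0.027 M.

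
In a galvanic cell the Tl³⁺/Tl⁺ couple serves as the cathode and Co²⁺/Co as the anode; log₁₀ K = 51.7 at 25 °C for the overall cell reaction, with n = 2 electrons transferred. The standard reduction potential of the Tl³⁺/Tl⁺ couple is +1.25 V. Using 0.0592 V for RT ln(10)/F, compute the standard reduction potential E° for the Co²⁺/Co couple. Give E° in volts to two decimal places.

-0.28 V

E°cell = (0.0592/n)·log K = (0.0592/2)(51.7) = +1.530 V.
Since Tl³⁺/Tl⁺ is the cathode and Co²⁺/Co the anode, E°cell = E°(Tl³⁺/Tl⁺) − E°(Co²⁺/Co).
So E°(Co²⁺/Co) = E°(Tl³⁺/Tl⁺) − E°cell = (+1.25) − (+1.530) = -0.28 V.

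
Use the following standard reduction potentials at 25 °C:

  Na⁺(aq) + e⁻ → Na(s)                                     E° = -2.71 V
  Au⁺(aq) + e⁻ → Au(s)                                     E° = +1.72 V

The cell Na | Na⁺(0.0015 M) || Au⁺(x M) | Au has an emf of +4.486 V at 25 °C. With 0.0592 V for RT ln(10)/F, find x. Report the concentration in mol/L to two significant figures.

Au⁺/Au is the cathode, Na⁺/Na the anode: E°cell = +4.43 V, n = 1.
Overall reaction: Au⁺(aq) + Na(s) → Au(s) + Na⁺(aq); Q = [Na⁺]^1/[Au⁺]^1.
From E = E° − (0.0592/n) log Q: log Q = (E° − E)·n/0.0592 = (+4.43 − (+4.486))·1/0.0592 = -0.9459.
So 1·log[Au⁺] = 1·log(0.0015) − log Q = -2.8239 − (-0.9459) = -1.8780; [Au⁺] = 10^(-1.8780) ≈ 0.013 M.

0.013 M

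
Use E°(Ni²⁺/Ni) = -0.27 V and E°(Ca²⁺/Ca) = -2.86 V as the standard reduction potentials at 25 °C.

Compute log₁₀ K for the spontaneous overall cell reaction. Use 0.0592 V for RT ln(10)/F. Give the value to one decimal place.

87.5

Cathode: Ni²⁺/Ni; anode: Ca²⁺/Ca. E°cell = +2.59 V, n = 2.
log K = nE°cell / 0.0592 = (2)(+2.59) / 0.0592 = 87.5.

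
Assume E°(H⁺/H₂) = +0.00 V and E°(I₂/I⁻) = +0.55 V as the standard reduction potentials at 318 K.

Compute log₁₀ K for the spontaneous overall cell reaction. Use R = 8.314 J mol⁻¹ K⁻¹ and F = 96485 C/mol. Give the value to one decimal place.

Cathode: I₂/I⁻; anode: H⁺/H₂. E°cell = (+0.55) − (+0.00) = +0.55 V, with n = 2.
ΔG° = −nFE° = −RT ln K, so ln K = nFE°/(RT) = (2)(96485)(+0.55) / ((8.314)(318)) = 40.144.
log₁₀ K = 40.144 / ln 10 = 17.4.

17.4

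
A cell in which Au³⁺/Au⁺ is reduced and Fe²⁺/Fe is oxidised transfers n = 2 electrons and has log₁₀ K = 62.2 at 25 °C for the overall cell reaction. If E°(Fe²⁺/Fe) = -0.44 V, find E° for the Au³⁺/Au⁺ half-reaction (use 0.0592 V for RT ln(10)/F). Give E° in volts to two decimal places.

+1.40 V

E°cell = (0.0592/n)·log K = (0.0592/2)(62.2) = +1.841 V.
Since Au³⁺/Au⁺ is the cathode and Fe²⁺/Fe the anode, E°cell = E°(Au³⁺/Au⁺) − E°(Fe²⁺/Fe).
So E°(Au³⁺/Au⁺) = E°cell + E°(Fe²⁺/Fe) = +1.841 + (-0.44) = +1.40 V.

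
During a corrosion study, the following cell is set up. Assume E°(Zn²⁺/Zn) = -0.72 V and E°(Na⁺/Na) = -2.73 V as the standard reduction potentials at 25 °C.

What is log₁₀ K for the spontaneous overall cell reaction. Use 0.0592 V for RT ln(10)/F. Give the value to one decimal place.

Cathode: Zn²⁺/Zn; anode: Na⁺/Na. E°cell = +2.01 V, n = 2.
log K = nE°cell / 0.0592 = (2)(+2.01) / 0.0592 = 67.9.

67.9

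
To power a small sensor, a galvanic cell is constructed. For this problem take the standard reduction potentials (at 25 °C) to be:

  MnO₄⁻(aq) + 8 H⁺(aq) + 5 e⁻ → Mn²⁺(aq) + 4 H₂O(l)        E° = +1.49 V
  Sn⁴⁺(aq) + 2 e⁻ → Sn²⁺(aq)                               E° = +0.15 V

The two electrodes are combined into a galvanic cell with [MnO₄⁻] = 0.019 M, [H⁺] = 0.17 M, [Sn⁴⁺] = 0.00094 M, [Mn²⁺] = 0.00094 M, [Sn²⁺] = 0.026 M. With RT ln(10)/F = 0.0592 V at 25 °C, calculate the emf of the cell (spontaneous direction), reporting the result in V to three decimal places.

MnO₄⁻/Mn²⁺ is the cathode (higher E°), Sn⁴⁺/Sn²⁺ the anode: E°cell = +1.49 − (+0.15) = +1.34 V, n = 10.
Overall: 2 MnO₄⁻(aq) + 16 H⁺(aq) + 5 Sn²⁺(aq) → 2 Mn²⁺(aq) + 8 H₂O(l) + 5 Sn⁴⁺(aq)
Q = [Mn²⁺]^2·[Sn⁴⁺]^5 / ([MnO₄⁻]^2·[H⁺]^16·[Sn²⁺]^5); log Q = 2.492.
E = E° − (0.0592/n) log Q = +1.34 − (0.0592/10)(2.492) = +1.325 V.

+1.325 V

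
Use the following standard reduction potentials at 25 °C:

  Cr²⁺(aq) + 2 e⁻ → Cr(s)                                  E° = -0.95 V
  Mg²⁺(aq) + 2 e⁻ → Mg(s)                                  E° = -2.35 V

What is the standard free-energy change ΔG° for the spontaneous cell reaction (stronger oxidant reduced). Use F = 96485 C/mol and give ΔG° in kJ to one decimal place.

Cr²⁺/Cr (E° = -0.95 V) is the cathode; Mg²⁺/Mg (E° = -2.35 V) is the anode, so E°cell = +1.40 V.
Balancing electrons gives n = 2 (lcm of 2 and 2).
ΔG° = −nFE° = −(2)(96485)(+1.40) = -270,158 J = -270.2 kJ.

-270.2 kJ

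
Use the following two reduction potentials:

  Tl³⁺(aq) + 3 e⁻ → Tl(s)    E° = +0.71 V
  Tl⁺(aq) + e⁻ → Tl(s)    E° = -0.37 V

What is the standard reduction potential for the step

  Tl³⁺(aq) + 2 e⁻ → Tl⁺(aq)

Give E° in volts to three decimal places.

+1.250 V

Sequential free energies add, so n₃E°₃ = n₁E°₁ + n₂E°₂.
With n₃ = 3, and the known step contributing 1×(-0.37) V, the unknown satisfies 2·E° = 3×(+0.71) − 1×(-0.37) = +2.500.
E° = +2.500 / 2 = +1.250 V.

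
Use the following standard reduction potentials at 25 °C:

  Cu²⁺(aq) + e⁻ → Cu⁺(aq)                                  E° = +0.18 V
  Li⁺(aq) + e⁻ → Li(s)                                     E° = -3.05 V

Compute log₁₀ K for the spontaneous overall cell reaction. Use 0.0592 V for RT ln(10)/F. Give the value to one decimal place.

Cathode: Cu²⁺/Cu⁺; anode: Li⁺/Li. E°cell = +3.23 V, n = 1.
log K = nE°cell / 0.0592 = (1)(+3.23) / 0.0592 = 54.6.

54.6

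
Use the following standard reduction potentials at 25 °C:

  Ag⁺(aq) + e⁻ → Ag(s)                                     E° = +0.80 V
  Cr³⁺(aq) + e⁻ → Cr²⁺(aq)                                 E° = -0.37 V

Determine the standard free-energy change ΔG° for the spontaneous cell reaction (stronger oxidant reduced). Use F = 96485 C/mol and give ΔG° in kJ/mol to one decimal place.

Ag⁺/Ag (E° = +0.80 V) is the cathode; Cr³⁺/Cr²⁺ (E° = -0.37 V) is the anode, so E°cell = +1.17 V.
Balancing electrons gives n = 1 (lcm of 1 and 1).
ΔG° = −nFE° = −(1)(96485)(+1.17) = -112,887 J = -112.9 kJ/mol.

-112.9 kJ/mol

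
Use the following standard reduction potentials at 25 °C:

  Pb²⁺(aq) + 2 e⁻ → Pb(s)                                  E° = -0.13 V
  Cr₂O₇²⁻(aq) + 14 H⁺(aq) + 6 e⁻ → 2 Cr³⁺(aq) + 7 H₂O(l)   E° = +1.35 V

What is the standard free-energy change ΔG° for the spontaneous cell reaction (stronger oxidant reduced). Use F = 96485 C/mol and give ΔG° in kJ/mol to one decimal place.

-856.8 kJ/mol

Cr₂O₇²⁻/Cr³⁺ (E° = +1.35 V) is the cathode; Pb²⁺/Pb (E° = -0.13 V) is the anode, so E°cell = +1.48 V.
Balancing electrons gives n = 6 (lcm of 6 and 2).
ΔG° = −nFE° = −(6)(96485)(+1.48) = -856,787 J = -856.8 kJ/mol.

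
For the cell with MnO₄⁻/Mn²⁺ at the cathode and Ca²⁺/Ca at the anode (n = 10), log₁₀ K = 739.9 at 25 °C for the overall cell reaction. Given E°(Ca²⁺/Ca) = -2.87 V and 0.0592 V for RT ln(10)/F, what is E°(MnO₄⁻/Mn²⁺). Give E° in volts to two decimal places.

+1.51 V

E°cell = (0.0592/n)·log K = (0.0592/10)(739.9) = +4.380 V.
Since MnO₄⁻/Mn²⁺ is the cathode and Ca²⁺/Ca the anode, E°cell = E°(MnO₄⁻/Mn²⁺) − E°(Ca²⁺/Ca).
So E°(MnO₄⁻/Mn²⁺) = E°cell + E°(Ca²⁺/Ca) = +4.380 + (-2.87) = +1.51 V.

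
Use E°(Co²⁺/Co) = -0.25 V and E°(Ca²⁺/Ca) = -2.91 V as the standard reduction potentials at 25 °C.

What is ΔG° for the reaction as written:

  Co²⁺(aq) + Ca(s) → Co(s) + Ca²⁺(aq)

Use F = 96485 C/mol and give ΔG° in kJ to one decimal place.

-513.3 kJ

As written, Co²⁺/Co is reduced (cathode) and Ca²⁺/Ca is oxidised (anode), so E°cell = (-0.25) − (-2.91) = +2.66 V.
Balancing electrons gives n = 2.
ΔG° = −nFE° = −(2)(96485)(+2.66) = -513,300 J = -513.3 kJ.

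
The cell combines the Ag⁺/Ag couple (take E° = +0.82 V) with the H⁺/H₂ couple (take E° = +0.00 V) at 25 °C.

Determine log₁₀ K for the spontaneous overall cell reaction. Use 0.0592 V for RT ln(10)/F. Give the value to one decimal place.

Cathode: Ag⁺/Ag; anode: H⁺/H₂. E°cell = +0.82 V, n = 2.
log K = nE°cell / 0.0592 = (2)(+0.82) / 0.0592 = 27.7.

27.7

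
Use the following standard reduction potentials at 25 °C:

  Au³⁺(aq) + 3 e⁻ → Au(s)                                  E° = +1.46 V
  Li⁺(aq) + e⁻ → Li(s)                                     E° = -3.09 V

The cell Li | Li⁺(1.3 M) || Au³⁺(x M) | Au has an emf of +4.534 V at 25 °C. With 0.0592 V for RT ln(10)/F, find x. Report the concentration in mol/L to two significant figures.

Au³⁺/Au is the cathode, Li⁺/Li the anode: E°cell = +4.55 V, n = 3.
Overall reaction: Au³⁺(aq) + 3 Li(s) → Au(s) + 3 Li⁺(aq); Q = [Li⁺]^3/[Au³⁺]^1.
From E = E° − (0.0592/n) log Q: log Q = (E° − E)·n/0.0592 = (+4.55 − (+4.534))·3/0.0592 = 0.8108.
So 1·log[Au³⁺] = 3·log(1.3) − log Q = 0.3418 − (0.8108) = -0.4690; [Au³⁺] = 10^(-0.4690) ≈ 0.34 M.

0.34 M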